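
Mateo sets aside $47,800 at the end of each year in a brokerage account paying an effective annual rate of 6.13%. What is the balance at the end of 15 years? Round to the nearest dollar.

FV = PMT · [(1+i)^n − 1] / i = 47800 · 23.507770 = 1,123,671.4265

$1,123,671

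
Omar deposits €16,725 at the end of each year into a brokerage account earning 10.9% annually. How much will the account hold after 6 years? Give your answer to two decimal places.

FV = PMT · [(1+i)^n − 1] / i = 16725 · 7.892908 = 132,008.8825

€132,008.88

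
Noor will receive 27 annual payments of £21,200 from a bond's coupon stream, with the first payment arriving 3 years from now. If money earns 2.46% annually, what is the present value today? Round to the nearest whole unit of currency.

£394,987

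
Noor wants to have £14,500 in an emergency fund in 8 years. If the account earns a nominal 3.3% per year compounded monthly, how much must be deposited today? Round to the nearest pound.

£11,140

Periodic rate i = 0.033/12 = 0.00275; n = 8 × 12 = 96 periods.
PV = FV·(1+i)^(−n) = 14,500 × 0.768252 = 11,139.6519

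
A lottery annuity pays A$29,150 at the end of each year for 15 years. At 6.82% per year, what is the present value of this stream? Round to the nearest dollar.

PV = PMT · [1 − (1+i)^(−n)] / i = 29150 · 9.212374 = 268,540.6906

A$268,541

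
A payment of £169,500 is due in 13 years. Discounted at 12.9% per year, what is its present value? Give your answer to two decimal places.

Discount factor = (1+0.129)^(−13) = 0.206528; PV = 169,500 × 0.206528 = 35,006.4811

£35,006.48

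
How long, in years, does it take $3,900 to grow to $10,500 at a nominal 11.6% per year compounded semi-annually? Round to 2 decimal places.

8.78 years

Periodic rate i = 0.116/2 = 0.058.
(1+i)^n = 10500/3900 = 2.69231, so n = ln 2.69231 / ln 1.058 = 17.5664 half-years
= 17.5664/2 years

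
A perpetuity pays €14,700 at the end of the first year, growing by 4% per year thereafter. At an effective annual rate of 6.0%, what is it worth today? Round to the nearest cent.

€735,000.00

PV = D₁/(r − g) = 14700/(0.06 − 0.04) = 735,000.0000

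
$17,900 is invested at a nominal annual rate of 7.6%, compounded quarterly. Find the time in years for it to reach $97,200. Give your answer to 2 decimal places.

Periodic rate i = 0.076/4 = 0.019.
n = ln(97200/17900) / ln(1+0.019) = ln(5.43017) / 0.018822 = 89.8944 quarters
= 89.8944/4 years

22.47 years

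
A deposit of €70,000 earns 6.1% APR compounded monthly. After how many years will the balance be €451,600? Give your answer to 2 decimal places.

30.64 years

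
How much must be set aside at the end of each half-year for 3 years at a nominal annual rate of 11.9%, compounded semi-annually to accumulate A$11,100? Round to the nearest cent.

A$1,593.33

With 2 periods per year: i = 0.0595, n = 6.
FV-annuity factor = 6.966541; PMT = 11100 / 6.966541 = 1,593.3303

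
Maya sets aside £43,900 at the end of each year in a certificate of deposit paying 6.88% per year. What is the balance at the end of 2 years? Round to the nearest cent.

£90,820.32

FV = PMT · [(1+i)^n − 1] / i = 43900 · 2.068800 = 90,820.3200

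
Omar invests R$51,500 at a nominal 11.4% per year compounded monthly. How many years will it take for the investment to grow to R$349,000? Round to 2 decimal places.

Periodic rate i = 0.114/12 = 0.0095.
(1+i)^n = 349000/51500 = 6.77670, so n = ln 6.77670 / ln 1.0095 = 202.3752 months
= 202.3752/12 years

16.86 years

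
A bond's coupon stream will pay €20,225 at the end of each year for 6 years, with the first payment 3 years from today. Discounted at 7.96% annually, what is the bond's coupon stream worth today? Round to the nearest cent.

€80,316.09

PV at t=2 (ordinary 6-year annuity): 20225 × a(6|0.0796) = 20225 × 4.628495 = 93,611.3055
PV₀ = 93,611.3055 / (1+0.0796)^2 = 93,611.3055 / 1.165536 = 80,316.0886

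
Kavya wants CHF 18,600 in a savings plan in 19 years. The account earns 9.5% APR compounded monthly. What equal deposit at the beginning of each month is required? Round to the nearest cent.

CHF 29.00

Periodic rate i = 0.095/12 = 0.00791667; n = 19 × 12 = 228 periods.
PMT = 18600 / ( [(1+0.00791667)^228 − 1] / 0.00791667 × (1+i) ) = 18600 / 641.278483 = 29.0046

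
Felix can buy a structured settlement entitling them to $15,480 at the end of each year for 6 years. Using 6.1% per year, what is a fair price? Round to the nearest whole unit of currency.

PV = PMT · [1 − (1+i)^(−n)] / i = 15480 · 4.901912 = 75,881.6048

$75,882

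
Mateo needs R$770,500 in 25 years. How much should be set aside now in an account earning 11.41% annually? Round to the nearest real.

PV = FV·(1+i)^(−n) = 770,500 × 0.067127 = 51,721.1636

R$51,721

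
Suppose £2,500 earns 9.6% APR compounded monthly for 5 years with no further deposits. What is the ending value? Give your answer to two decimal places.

£4,032.48

i = 0.096/12 = 0.008 per month; n = 5·12 = 60.
FV = PV·(1+i)^n = 2,500 × 1.612991 = 4,032.4773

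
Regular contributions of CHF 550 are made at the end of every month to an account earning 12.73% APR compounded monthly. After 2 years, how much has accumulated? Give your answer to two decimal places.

CHF 14,942.90

With 12 periods per year: i = 0.0106083, n = 24.
FV = PMT · [(1+i)^n − 1] / i = 550 · 27.168917 = 14,942.9043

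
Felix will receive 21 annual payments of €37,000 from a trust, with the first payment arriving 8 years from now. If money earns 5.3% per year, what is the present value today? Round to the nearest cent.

€321,914.52

Value one period before first payment (t=7): 37000 × [1 − (1+0.053)^(−21)] / 0.053 = 37000 × 12.489281 = 462,103.3952
PV₀ = 462,103.3952 / (1+0.053)^7 = 462,103.3952 / 1.435485 = 321,914.5163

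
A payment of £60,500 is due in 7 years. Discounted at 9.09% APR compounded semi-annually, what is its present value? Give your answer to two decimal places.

£32,472.04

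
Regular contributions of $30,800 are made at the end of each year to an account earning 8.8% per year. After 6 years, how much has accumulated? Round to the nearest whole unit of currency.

Accumulation factor s(6|0.088) = 7.485467; FV = 30800 × 7.485467 = 230,552.3890

$230,552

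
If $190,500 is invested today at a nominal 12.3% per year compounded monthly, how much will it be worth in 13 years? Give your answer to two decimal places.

i = 0.123/12 = 0.01025 per month; n = 13·12 = 156.
190,500 × (1+0.01025)^156 = 190,500 × 4.907971 = 934,968.5486

$934,968.55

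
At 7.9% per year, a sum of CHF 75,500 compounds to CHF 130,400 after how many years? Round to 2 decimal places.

(1+i)^n = 130400/75500 = 1.72715, so n = ln 1.72715 / ln 1.079 = 7.1872 years

7.19 years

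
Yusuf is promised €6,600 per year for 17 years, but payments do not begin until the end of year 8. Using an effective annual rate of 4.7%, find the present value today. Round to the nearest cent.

€55,180.29

Value one period before first payment (t=7): 6600 × [1 − (1+0.047)^(−17)] / 0.047 = 6600 × 11.530996 = 76,104.5762
Discount back 7 years: 76,104.5762 × (1+0.047)^(−7) = 76,104.5762 × 0.725059 = 55,180.2927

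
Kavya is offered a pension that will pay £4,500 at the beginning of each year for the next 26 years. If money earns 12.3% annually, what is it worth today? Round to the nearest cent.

Annuity factor a(26|0.123) × (1+i) = 8.682779; PV = 4500 × 8.682779 = 39,072.5062
(annuity-due: payments at period start, so ×(1+i).)

£39,072.51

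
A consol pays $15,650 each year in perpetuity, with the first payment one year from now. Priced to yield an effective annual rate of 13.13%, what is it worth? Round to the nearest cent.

PV = C/r = 15650/0.1313 = 119,192.6885

$119,192.69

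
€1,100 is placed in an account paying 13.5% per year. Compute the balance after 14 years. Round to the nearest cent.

1,100 × (1+0.135)^14 = 1,100 × 5.887651 = 6,476.4161

€6,476.42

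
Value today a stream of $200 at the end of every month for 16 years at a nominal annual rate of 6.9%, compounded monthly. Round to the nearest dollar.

$23,214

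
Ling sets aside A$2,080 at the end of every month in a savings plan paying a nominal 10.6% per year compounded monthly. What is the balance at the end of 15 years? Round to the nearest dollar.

With 12 periods per year: i = 0.00883333, n = 180.
Accumulation factor s(180|0.00883333) = 438.071665; FV = 2080 × 438.071665 = 911,189.0625

A$911,189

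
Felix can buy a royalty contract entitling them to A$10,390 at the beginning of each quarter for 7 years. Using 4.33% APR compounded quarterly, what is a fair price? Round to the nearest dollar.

With 4 periods per year: i = 0.010825, n = 28.
PV = PMT · [1 − (1+i)^(−n)] / i × (1+i) = 10390 · 24.303770 = 252,516.1731
Payments are at the start of each period, so multiply by (1+i).

A$252,516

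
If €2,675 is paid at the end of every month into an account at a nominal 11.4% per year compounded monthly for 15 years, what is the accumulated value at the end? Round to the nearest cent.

With 12 periods per year: i = 0.0095, n = 180.
FV = 2675 × [(1+0.0095)^180 − 1] / 0.0095 = 2675 × 472.054160 = 1,262,744.8771

€1,262,744.88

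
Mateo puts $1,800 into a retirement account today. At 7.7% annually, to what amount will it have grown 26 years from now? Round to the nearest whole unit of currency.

FV = PV·(1+i)^n = 1,800 × 6.880314 = 12,384.5660

$12,385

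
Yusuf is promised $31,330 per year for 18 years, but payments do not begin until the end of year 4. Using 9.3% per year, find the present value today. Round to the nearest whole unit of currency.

$205,944

Value one period before first payment (t=3): 31330 × [1 − (1+0.093)^(−18)] / 0.093 = 31330 × 8.583216 = 268,912.1491
Discount back 3 years: 268,912.1491 × (1+0.093)^(−3) = 268,912.1491 × 0.765843 = 205,944.3765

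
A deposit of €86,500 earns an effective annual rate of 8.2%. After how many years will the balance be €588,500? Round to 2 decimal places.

24.33 years

n = ln(588500/86500) / ln(1+0.082) = ln(6.80347) / 0.078811 = 24.3294 years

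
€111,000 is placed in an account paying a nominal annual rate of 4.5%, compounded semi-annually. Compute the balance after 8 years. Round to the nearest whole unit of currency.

With 2 periods per year: i = 0.0225, n = 16.
111,000 × (1+0.0225)^16 = 111,000 × 1.427621 = 158,465.9818

€158,466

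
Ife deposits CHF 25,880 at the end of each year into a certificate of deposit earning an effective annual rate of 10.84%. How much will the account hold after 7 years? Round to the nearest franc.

CHF 251,948

FV = 25880 × [(1+0.1084)^7 − 1] / 0.1084 = 25880 × 9.735257 = 251,948.4565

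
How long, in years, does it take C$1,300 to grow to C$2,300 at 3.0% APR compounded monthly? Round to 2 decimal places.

19.04 years

Periodic rate i = 0.03/12 = 0.0025.
(1+i)^n = 2300/1300 = 1.76923, so n = ln 1.76923 / ln 1.0025 = 228.5031 months
= 228.5031/12 years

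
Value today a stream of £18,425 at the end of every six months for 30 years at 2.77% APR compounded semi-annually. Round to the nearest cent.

£747,503.64

i = 0.0277/2 = 0.01385 per half-year; n = 30·2 = 60.
PV = PMT · [1 − (1+i)^(−n)] / i = 18425 · 40.570075 = 747,503.6394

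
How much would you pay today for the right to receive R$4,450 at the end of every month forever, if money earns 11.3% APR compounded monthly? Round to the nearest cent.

R$472,566.37

Periodic rate i = 0.113/12 = 0.00941667.
PV = PMT / i = 4450 / 0.00941667 = 472,566.3717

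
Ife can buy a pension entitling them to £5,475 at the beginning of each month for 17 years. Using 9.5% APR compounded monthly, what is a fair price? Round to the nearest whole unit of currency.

£557,532

With 12 periods per year: i = 0.00791667, n = 204.
PV = PMT · [1 − (1+i)^(−n)] / i × (1+i) = 5475 · 101.832327 = 557,531.9920
(annuity-due: payments at period start, so ×(1+i).)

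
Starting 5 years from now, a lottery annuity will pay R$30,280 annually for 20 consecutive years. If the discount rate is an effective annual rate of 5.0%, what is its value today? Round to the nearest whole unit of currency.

PV at t=4 (ordinary 20-year annuity): 30280 × a(20|0.05) = 30280 × 12.462210 = 377,355.7292
PV₀ = 377,355.7292 / (1+0.05)^4 = 377,355.7292 / 1.215506 = 310,451.4923

R$310,451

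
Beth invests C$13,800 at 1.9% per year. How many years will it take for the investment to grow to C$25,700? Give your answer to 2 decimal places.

(1+i)^n = 25700/13800 = 1.86232, so n = ln 1.86232 / ln 1.019 = 33.0374 years

33.04 years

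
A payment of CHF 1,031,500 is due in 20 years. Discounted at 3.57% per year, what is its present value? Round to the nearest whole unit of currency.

PV = FV·(1+i)^(−n) = 1,031,500 × 0.495816 = 511,434.1306

CHF 511,434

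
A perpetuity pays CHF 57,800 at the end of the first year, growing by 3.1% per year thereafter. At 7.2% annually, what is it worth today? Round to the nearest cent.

CHF 1,409,756.10

PV = PMT / (i − g) = 57800 / (0.072 − 0.031) = 57800 / 0.041000 = 1,409,756.0976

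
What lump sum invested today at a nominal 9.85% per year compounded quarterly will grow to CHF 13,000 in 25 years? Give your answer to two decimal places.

CHF 1,141.43

i = 0.0985/4 = 0.024625 per quarter; n = 25·4 = 100.
PV = FV·(1+i)^(−n) = 13,000 × 0.087802 = 1,141.4281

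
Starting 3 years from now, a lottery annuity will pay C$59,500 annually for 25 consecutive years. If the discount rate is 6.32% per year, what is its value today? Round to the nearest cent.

C$652,887.87

PV at t=2 (ordinary 25-year annuity): 59500 × a(25|0.0632) = 59500 × 12.403709 = 738,020.6888
Discount back 2 years: 738,020.6888 × (1+0.0632)^(−2) = 738,020.6888 × 0.884647 = 652,887.8710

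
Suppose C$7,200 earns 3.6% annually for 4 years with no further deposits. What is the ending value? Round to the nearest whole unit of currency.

FV = 7,200 × (1 + 0.036)^4 = 8,294.1430

C$8,294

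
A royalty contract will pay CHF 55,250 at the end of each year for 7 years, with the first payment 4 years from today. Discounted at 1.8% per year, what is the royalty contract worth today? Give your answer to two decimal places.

CHF 341,564.15

PV at t=3 (ordinary 7-year annuity): 55250 × a(7|0.018) = 55250 × 6.522038 = 360,342.6044
Discount back 3 years: 360,342.6044 × (1+0.018)^(−3) = 360,342.6044 × 0.947887 = 341,564.1481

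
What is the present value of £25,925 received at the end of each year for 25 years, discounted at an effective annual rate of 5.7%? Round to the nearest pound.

£341,070

Annuity factor a(25|0.057) = 13.156023; PV = 25925 × 13.156023 = 341,069.8936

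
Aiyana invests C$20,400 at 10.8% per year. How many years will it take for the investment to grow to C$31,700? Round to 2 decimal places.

(1+i)^n = 31700/20400 = 1.55392, so n = ln 1.55392 / ln 1.108 = 4.2979 years

4.30 years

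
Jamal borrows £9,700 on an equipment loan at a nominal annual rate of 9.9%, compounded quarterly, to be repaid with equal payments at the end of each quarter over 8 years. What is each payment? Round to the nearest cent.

£442.39

With 4 periods per year: i = 0.02475, n = 32.
Annuity-PV factor = 21.926203; PMT = 9700 / 21.926203 = 442.3931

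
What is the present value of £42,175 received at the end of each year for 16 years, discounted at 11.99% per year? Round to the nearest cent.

£294,291.15

PV = 42175 × [1 − (1+0.1199)^(−16)] / 0.1199 = 42175 × 6.977858 = 294,291.1457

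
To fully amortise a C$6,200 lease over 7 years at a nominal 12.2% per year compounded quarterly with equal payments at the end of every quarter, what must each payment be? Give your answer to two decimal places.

With 4 periods per year: i = 0.0305, n = 28.
PMT = 6200 / ( [1 − (1+0.0305)^(−28)] / 0.0305 ) = 6200 / 18.649917 = 332.4412

C$332.44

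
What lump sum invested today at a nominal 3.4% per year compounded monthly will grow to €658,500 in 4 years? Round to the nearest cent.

€574,877.41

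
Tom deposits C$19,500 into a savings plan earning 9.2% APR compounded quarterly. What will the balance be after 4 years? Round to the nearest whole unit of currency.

C$28,057

Periodic rate i = 0.092/4 = 0.023; n = 4 × 4 = 16 periods.
FV = PV·(1+i)^n = 19,500 × 1.438832 = 28,057.2273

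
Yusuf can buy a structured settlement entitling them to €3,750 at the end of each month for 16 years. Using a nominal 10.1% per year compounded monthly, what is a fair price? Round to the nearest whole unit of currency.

With 12 periods per year: i = 0.00841667, n = 192.
PV = 3750 × [1 − (1+0.00841667)^(−192)] / 0.00841667 = 3750 × 95.044736 = 356,417.7613

€356,418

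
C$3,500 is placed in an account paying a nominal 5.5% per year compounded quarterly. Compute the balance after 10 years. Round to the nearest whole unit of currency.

C$6,044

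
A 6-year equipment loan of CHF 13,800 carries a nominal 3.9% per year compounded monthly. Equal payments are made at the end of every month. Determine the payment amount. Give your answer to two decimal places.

Periodic rate i = 0.039/12 = 0.00325; n = 6 × 12 = 72 periods.
Annuity-PV factor = 64.103958; PMT = 13800 / 64.103958 = 215.2753

CHF 215.28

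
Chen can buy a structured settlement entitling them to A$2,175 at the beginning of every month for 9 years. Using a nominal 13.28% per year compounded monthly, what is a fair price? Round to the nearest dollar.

A$138,176

i = 0.1328/12 = 0.0110667 per month; n = 9·12 = 108.
PV = 2175 × [1 − (1+0.0110667)^(−108)] / 0.0110667 × (1+i) = 2175 × 63.529385 = 138,176.4125
(Beginning-of-period payments → annuity-due factor ×(1+i).)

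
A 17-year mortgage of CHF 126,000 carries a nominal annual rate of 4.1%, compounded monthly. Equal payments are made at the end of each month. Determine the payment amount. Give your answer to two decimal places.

Periodic rate i = 0.041/12 = 0.00341667; n = 17 × 12 = 204 periods.
Annuity-PV factor = 146.730917; PMT = 126000 / 146.730917 = 858.7147

CHF 858.71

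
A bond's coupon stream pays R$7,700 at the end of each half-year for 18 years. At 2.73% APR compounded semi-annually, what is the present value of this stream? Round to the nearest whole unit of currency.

With 2 periods per year: i = 0.01365, n = 36.
PV = PMT · [1 − (1+i)^(−n)] / i = 7700 · 28.292603 = 217,853.0408

R$217,853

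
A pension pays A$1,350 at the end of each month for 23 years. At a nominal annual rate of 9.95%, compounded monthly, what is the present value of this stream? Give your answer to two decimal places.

A$146,145.17

With 12 periods per year: i = 0.00829167, n = 276.
PV = PMT · [1 − (1+i)^(−n)] / i = 1350 · 108.255684 = 146,145.1739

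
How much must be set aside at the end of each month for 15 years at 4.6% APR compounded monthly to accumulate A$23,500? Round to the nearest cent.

A$90.89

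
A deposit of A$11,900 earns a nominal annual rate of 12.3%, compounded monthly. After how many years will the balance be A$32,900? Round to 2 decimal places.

8.31 years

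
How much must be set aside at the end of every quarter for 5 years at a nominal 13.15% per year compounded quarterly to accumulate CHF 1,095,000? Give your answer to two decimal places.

i = 0.1315/4 = 0.032875 per quarter; n = 5·4 = 20.
PMT = 1.095e+06 / ( [(1+0.032875)^20 − 1] / 0.032875 ) = 1.095e+06 / 27.670168 = 39,573.3055

CHF 39,573.31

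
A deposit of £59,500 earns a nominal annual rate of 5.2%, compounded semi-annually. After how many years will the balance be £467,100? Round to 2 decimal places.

40.14 years

Periodic rate i = 0.052/2 = 0.026.
n = ln(467100/59500) / ln(1+0.026) = ln(7.85042) / 0.025668 = 80.2785 half-years
= 80.2785/2 years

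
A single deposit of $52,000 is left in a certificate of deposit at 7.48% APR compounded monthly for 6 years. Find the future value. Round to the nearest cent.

i = 0.0748/12 = 0.00623333 per month; n = 6·12 = 72.
FV = PV·(1+i)^n = 52,000 × 1.564251 = 81,341.0447

$81,341.04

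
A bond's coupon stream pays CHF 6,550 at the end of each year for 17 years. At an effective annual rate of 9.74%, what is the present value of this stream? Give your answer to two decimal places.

CHF 53,397.56

Annuity factor a(17|0.0974) = 8.152299; PV = 6550 × 8.152299 = 53,397.5568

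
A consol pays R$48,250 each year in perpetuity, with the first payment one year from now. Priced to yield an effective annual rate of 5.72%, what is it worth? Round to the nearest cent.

PV = C/r = 48250/0.0572 = 843,531.4685

R$843,531.47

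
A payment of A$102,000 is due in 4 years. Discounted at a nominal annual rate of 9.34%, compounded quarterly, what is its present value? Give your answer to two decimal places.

Periodic rate i = 0.0934/4 = 0.02335; n = 4 × 4 = 16 periods.
Discount factor = (1+0.02335)^(−16) = 0.691215; PV = 102,000 × 0.691215 = 70,503.8883

A$70,503.89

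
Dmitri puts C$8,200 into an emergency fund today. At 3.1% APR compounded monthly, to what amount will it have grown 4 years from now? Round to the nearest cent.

C$9,281.05

Periodic rate i = 0.031/12 = 0.00258333; n = 4 × 12 = 48 periods.
FV = 8,200 × (1 + 0.00258333)^48 = 9,281.0461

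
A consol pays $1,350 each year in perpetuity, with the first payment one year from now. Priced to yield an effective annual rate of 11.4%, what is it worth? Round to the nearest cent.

PV = C/r = 1350/0.114 = 11,842.1053

$11,842.11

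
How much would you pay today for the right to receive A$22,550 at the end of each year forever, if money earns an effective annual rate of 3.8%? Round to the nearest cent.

A$593,421.05

PV = C/r = 22550/0.038 = 593,421.0526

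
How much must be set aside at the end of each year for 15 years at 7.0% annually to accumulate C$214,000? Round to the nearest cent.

C$8,516.05

PMT = 214000 / ( [(1+0.07)^15 − 1] / 0.07 ) = 214000 / 25.129022 = 8,516.0497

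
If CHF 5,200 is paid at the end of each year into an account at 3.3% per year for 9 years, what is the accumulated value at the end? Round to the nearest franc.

CHF 53,478

FV = 5200 × [(1+0.033)^9 − 1] / 0.033 = 5200 × 10.284157 = 53,477.6155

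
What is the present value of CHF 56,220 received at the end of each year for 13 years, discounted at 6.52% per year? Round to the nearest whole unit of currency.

Annuity factor a(13|0.0652) = 8.589854; PV = 56220 × 8.589854 = 482,921.5929

CHF 482,922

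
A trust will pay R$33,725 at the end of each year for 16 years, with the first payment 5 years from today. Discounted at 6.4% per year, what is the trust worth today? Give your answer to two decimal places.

Value one period before first payment (t=4): 33725 × [1 − (1+0.064)^(−16)] / 0.064 = 33725 × 9.833994 = 331,651.4639
Discount back 4 years: 331,651.4639 × (1+0.064)^(−4) = 331,651.4639 × 0.780249 = 258,770.8824

R$258,770.88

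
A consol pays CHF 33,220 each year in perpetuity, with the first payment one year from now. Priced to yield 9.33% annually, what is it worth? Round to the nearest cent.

CHF 356,055.73

PV = PMT / i = 33220 / 0.0933 = 356,055.7342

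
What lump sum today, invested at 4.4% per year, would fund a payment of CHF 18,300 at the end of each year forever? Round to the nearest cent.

PV = C/r = 18300/0.044 = 415,909.0909

CHF 415,909.09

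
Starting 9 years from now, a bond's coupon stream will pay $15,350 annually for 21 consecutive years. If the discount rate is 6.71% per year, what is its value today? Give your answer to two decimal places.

PV at t=8 (ordinary 21-year annuity): 15350 × a(21|0.0671) = 15350 × 11.092735 = 170,273.4819
PV₀ = 170,273.4819 / (1+0.0671)^8 = 170,273.4819 / 1.681284 = 101,275.8875

$101,275.89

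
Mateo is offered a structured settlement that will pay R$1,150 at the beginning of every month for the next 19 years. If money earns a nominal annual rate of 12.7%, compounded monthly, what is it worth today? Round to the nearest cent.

R$99,852.74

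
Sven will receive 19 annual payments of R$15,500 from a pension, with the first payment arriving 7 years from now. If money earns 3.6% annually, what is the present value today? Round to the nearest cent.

R$170,391.19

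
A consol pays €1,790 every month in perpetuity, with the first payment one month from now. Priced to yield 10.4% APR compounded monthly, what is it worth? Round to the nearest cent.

Periodic rate i = 0.104/12 = 0.00866667.
PV = PMT / i = 1790 / 0.00866667 = 206,538.4615

€206,538.46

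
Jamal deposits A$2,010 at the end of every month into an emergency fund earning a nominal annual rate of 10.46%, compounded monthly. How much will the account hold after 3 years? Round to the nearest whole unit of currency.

i = 0.1046/12 = 0.00871667 per month; n = 3·12 = 36.
FV = PMT · [(1+i)^n − 1] / i = 2010 · 42.075290 = 84,571.3326

A$84,571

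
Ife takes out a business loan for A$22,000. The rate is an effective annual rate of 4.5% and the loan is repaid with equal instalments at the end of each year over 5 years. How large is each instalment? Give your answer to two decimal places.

A$5,011.42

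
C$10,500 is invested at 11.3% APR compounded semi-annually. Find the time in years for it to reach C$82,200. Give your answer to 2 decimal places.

18.72 years

Periodic rate i = 0.113/2 = 0.0565.
n = ln(82200/10500) / ln(1+0.0565) = ln(7.82857) / 0.054962 = 37.4404 half-years
= 37.4404/2 years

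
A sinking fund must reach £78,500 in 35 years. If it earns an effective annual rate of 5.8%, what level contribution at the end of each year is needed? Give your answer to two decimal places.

£735.01

PMT = 78500 / ( [(1+0.058)^35 − 1] / 0.058 ) = 78500 / 106.801082 = 735.0113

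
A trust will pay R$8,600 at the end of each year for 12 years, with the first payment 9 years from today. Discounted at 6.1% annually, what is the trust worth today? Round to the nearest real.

R$44,652

Value one period before first payment (t=8): 8600 × [1 − (1+0.061)^(−12)] / 0.061 = 8600 × 8.338071 = 71,707.4142
PV₀ = 71,707.4142 / (1+0.061)^8 = 71,707.4142 / 1.605917 = 44,652.0077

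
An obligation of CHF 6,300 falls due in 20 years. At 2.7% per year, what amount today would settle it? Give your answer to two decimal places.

PV = 6,300 / (1 + 0.027)^20 = 6,300 / 1.703762 = 3,697.7000

CHF 3,697.70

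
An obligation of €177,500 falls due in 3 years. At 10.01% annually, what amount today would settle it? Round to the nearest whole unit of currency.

€133,322

Discount factor = (1+0.1001)^(−3) = 0.751110; PV = 177,500 × 0.751110 = 133,322.0133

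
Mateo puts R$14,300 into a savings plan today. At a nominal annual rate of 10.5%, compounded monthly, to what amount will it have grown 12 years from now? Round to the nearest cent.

Periodic rate i = 0.105/12 = 0.00875; n = 12 × 12 = 144 periods.
FV = PV·(1+i)^n = 14,300 × 3.506153 = 50,137.9890

R$50,137.99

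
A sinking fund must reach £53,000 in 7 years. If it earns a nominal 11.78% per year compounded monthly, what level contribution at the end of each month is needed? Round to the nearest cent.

£409.09

With 12 periods per year: i = 0.00981667, n = 84.
PMT = 53000 / ( [(1+0.00981667)^84 − 1] / 0.00981667 ) = 53000 / 129.556663 = 409.0874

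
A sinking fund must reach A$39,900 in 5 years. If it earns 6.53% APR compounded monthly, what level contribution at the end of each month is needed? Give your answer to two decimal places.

A$564.13

Periodic rate i = 0.0653/12 = 0.00544167; n = 5 × 12 = 60 periods.
PMT = 39900 / ( [(1+0.00544167)^60 − 1] / 0.00544167 ) = 39900 / 70.728678 = 564.1276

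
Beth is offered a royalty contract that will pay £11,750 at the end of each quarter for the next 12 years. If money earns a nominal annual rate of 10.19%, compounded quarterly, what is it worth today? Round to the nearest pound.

i = 0.1019/4 = 0.025475 per quarter; n = 12·4 = 48.
PV = 11750 × [1 − (1+0.025475)^(−48)] / 0.025475 = 11750 × 27.519198 = 323,350.5713

£323,351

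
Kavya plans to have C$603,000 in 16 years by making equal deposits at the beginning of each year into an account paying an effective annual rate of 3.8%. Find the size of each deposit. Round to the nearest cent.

C$27,047.08

PMT = 603000 / ( [(1+0.038)^16 − 1] / 0.038 × (1+i) ) = 603000 / 22.294460 = 27,047.0778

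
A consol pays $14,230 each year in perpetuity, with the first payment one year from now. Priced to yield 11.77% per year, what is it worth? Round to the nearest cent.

$120,900.59

PV = C/r = 14230/0.1177 = 120,900.5947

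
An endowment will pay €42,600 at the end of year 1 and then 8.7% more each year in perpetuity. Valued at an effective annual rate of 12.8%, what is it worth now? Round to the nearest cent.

€1,039,024.39

PV = PMT / (i − g) = 42600 / (0.128 − 0.087) = 42600 / 0.041000 = 1,039,024.3902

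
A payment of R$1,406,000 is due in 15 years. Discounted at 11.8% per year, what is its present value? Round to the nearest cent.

R$263,850.71

PV = 1,406,000 / (1 + 0.118)^15 = 1,406,000 / 5.328771 = 263,850.7102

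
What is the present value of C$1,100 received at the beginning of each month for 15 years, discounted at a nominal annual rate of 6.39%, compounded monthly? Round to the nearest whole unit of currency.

C$127,834

Periodic rate i = 0.0639/12 = 0.005325; n = 15 × 12 = 180 periods.
PV = PMT · [1 − (1+i)^(−n)] / i × (1+i) = 1100 · 116.212918 = 127,834.2094
(Beginning-of-period payments → annuity-due factor ×(1+i).)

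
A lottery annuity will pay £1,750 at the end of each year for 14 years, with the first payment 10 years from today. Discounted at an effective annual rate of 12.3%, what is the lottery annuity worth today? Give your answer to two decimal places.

£4,021.40

Value one period before first payment (t=9): 1750 × [1 − (1+0.123)^(−14)] / 0.123 = 1750 × 6.527654 = 11,423.3947
Discount back 9 years: 11,423.3947 × (1+0.123)^(−9) = 11,423.3947 × 0.352032 = 4,021.4010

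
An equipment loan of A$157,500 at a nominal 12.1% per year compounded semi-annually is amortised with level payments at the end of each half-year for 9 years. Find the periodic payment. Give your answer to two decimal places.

i = 0.121/2 = 0.0605 per half-year; n = 9·2 = 18.
PMT = 157500 / ( [1 − (1+0.0605)^(−18)] / 0.0605 ) = 157500 / 10.787067 = 14,600.8182

A$14,600.82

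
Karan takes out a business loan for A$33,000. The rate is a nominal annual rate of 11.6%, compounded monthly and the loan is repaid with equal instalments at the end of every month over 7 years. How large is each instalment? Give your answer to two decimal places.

i = 0.116/12 = 0.00966667 per month; n = 7·12 = 84.
Annuity-PV factor = 57.340976; PMT = 33000 / 57.340976 = 575.5047

A$575.50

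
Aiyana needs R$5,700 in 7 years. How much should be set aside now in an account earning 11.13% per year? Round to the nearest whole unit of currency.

R$2,723

PV = 5,700 / (1 + 0.1113)^7 = 5,700 / 2.093241 = 2,723.0502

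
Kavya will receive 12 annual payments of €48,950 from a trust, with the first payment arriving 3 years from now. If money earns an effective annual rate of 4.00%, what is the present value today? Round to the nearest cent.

€424,740.53

PV at t=2 (ordinary 12-year annuity): 48950 × a(12|0.04) = 48950 × 9.385074 = 459,399.3606
PV₀ = 459,399.3606 / (1+0.04)^2 = 459,399.3606 / 1.081600 = 424,740.5331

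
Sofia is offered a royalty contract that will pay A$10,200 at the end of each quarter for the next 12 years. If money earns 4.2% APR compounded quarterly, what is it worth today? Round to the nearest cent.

i = 0.042/4 = 0.0105 per quarter; n = 12·4 = 48.
Annuity factor a(48|0.0105) = 37.552491; PV = 10200 × 37.552491 = 383,035.4109

A$383,035.41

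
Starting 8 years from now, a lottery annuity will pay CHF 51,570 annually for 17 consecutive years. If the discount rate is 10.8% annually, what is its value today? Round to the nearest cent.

CHF 192,173.89

PV at t=7 (ordinary 17-year annuity): 51570 × a(17|0.108) = 51570 × 7.639687 = 393,978.6608
PV₀ = 393,978.6608 / (1+0.108)^7 = 393,978.6608 / 2.050115 = 192,173.8881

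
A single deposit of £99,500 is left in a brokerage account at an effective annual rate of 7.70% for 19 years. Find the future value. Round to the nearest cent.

£407,306.60

FV = PV·(1+i)^n = 99,500 × 4.093534 = 407,306.5962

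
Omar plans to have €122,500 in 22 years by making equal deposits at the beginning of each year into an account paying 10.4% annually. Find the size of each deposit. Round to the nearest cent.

PMT = 122500 / ( [(1+0.104)^22 − 1] / 0.104 × (1+i) ) = 122500 / 82.980197 = 1,476.2558

€1,476.26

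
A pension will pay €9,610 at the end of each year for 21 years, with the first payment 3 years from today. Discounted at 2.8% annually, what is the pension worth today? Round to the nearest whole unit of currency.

€142,918

PV at t=2 (ordinary 21-year annuity): 9610 × a(21|0.028) = 9610 × 15.716286 = 151,033.5071
Discount back 2 years: 151,033.5071 × (1+0.028)^(−2) = 151,033.5071 × 0.946267 = 142,918.0487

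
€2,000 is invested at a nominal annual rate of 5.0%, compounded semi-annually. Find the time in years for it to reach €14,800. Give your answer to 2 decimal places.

Periodic rate i = 0.05/2 = 0.025.
n = ln(14800/2000) / ln(1+0.025) = ln(7.40000) / 0.024693 = 81.0558 half-years
= 81.0558/2 years

40.53 years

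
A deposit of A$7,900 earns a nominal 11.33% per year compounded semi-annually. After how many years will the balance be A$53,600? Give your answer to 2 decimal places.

17.37 years

Periodic rate i = 0.1133/2 = 0.05665.
n = ln(53600/7900) / ln(1+0.05665) = ln(6.78481) / 0.055104 = 34.7471 half-years
= 34.7471/2 years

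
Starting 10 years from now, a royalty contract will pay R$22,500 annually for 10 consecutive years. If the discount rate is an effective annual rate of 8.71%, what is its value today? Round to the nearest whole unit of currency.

Value one period before first payment (t=9): 22500 × [1 − (1+0.0871)^(−10)] / 0.0871 = 22500 × 6.500396 = 146,258.9180
Discount back 9 years: 146,258.9180 × (1+0.0871)^(−9) = 146,258.9180 × 0.471601 = 68,975.8235

R$68,976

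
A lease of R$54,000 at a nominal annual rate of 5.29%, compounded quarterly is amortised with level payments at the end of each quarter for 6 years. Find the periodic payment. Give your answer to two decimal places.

R$2,640.65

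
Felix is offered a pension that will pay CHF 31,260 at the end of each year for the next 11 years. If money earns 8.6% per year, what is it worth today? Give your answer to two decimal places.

PV = PMT · [1 − (1+i)^(−n)] / i = 31260 · 6.935740 = 216,811.2282

CHF 216,811.23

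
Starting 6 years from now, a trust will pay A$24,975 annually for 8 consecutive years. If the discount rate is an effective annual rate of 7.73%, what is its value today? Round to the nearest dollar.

A$99,931

Value one period before first payment (t=5): 24975 × [1 − (1+0.0773)^(−8)] / 0.0773 = 24975 × 5.805992 = 145,004.6423
Discount back 5 years: 145,004.6423 × (1+0.0773)^(−5) = 145,004.6423 × 0.689155 = 99,930.6258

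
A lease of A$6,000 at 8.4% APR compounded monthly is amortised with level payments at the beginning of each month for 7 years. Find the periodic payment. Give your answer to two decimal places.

i = 0.084/12 = 0.007 per month; n = 7·12 = 84.
PMT = 6000 / ( [1 − (1+0.007)^(−84)] / 0.007 × (1+i) ) = 6000 / 63.789710 = 94.0591

A$94.06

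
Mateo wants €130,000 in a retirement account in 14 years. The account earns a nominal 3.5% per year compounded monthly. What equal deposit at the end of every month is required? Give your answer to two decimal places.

€600.75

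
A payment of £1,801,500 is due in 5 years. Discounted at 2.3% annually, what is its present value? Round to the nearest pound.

£1,607,889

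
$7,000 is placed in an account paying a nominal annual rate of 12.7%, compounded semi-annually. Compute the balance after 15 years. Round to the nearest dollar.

With 2 periods per year: i = 0.0635, n = 30.
7,000 × (1+0.0635)^30 = 7,000 × 6.340519 = 44,383.6349

$44,384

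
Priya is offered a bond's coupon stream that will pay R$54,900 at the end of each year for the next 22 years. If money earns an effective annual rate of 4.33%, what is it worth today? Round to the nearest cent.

R$768,919.82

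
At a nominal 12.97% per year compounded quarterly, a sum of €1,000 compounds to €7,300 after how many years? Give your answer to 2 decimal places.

15.57 years

Periodic rate i = 0.1297/4 = 0.032425.
(1+i)^n = 7300/1000 = 7.30000, so n = ln 7.30000 / ln 1.03242 = 62.2955 quarters
= 62.2955/4 years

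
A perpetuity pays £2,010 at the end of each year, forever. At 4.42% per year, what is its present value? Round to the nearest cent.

PV = C/r = 2010/0.0442 = 45,475.1131

£45,475.11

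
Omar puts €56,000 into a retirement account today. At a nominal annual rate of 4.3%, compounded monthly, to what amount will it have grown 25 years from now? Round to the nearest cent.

€163,764.63

With 12 periods per year: i = 0.00358333, n = 300.
FV = PV·(1+i)^n = 56,000 × 2.924368 = 163,764.6339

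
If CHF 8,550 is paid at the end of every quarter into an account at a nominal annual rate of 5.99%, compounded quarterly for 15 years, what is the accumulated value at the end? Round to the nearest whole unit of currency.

i = 0.0599/4 = 0.014975 per quarter; n = 15·4 = 60.
Accumulation factor s(60|0.014975) = 96.134339; FV = 8550 × 96.134339 = 821,948.5995

CHF 821,949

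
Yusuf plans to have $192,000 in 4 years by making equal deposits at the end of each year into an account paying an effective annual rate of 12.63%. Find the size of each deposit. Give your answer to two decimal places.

$39,804.12

PMT = 192000 / ( [(1+0.1263)^4 − 1] / 0.1263 ) = 192000 / 4.823621 = 39,804.1185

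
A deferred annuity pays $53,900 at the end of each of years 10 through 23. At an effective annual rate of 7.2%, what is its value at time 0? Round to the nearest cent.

$249,130.27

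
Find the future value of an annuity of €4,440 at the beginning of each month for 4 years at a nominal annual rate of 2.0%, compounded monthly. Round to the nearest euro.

With 12 periods per year: i = 0.00166667, n = 48.
FV = PMT · [(1+i)^n − 1] / i × (1+i) = 4440 · 50.012174 = 222,054.0507
(Beginning-of-period payments → annuity-due factor ×(1+i).)

€222,054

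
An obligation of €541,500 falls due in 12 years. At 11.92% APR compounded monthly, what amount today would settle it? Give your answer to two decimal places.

€130,451.39

With 12 periods per year: i = 0.00993333, n = 144.
PV = FV·(1+i)^(−n) = 541,500 × 0.240907 = 130,451.3927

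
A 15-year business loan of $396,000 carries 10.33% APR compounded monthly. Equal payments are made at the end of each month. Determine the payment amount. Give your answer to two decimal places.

$4,335.74

With 12 periods per year: i = 0.00860833, n = 180.
PMT = 396000 / ( [1 − (1+0.00860833)^(−180)] / 0.00860833 ) = 396000 / 91.333942 = 4,335.7375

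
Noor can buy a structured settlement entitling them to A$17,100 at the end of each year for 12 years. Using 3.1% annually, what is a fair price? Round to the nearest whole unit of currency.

Annuity factor a(12|0.031) = 9.894845; PV = 17100 × 9.894845 = 169,201.8531

A$169,202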